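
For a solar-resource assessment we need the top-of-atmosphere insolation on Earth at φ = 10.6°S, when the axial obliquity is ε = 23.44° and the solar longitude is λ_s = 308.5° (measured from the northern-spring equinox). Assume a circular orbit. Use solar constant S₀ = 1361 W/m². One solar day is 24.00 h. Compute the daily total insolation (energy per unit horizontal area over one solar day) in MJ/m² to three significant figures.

Solar declination: sin δ = sin ε · sin λ_s = sin 23.44° × sin 308.5° = -0.31131, so δ = -18.138°.
cos H₀ = −tan(-10.6°) tan(-18.138°) = -0.0613, H₀ = 1.6321 rad.
Bracket: H₀ sin φ sin δ + cos φ cos δ sin H₀ = 1.6321×-0.18395×-0.31131 + 0.98294×0.95031×0.99812 = 0.093463 + 0.932342 = 1.025805.
Q̄ = (S₀/π) × [bracket] = (1361/π) × 1.025805 = 444.40 W/m².
Daily total = Q̄ × 24.00 h × 3600 s/h = 444.40 × 24.00 × 3600 / 10⁶ = 38.40 MJ/m².

38.4 MJ/m²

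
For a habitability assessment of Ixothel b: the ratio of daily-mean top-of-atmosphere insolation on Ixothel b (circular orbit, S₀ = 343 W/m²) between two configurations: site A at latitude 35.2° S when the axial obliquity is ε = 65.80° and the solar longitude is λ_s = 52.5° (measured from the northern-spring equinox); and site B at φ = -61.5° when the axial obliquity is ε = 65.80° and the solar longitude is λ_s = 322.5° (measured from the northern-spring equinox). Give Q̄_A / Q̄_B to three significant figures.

— Configuration A (φ=-35.2°):
Solar declination: sin δ = sin ε · sin λ_s = sin 65.80° × sin 52.5° = 0.72363, so δ = +46.355°.
cos H₀ = −tan(-35.2°) tan(+46.355°) = 0.7396, H₀ = 0.7383 rad.
Bracket: H₀ sin φ sin δ + cos φ cos δ sin H₀ = 0.7383×-0.57643×0.72363 + 0.81714×0.69018×0.67304 = -0.307961 + 0.379577 = 0.071616.
Q̄ = (S₀/π) × [bracket] = (343/π) × 0.071616 = 7.8191 W/m².
— Configuration B (φ=-61.5°):
Solar declination: sin δ = sin ε · sin λ_s = sin 65.80° × sin 322.5° = -0.55526, so δ = -33.729°.
cos H₀ = −tan(-61.5°) tan(-33.729°) = -1.2296 ≤ −1 ⇒ polar day, H₀ = π.
Bracket: H₀ sin φ sin δ + cos φ cos δ sin H₀ = 3.1416×-0.87882×-0.55526 + 0.47716×0.83167×0.00000 = 1.533018 + 0.000000 = 1.533018.
Q̄ = (S₀/π) × [bracket] = (343/π) × 1.533018 = 167.38 W/m².
Ratio Q̄_A / Q̄_B = 7.8191 / 167.38 = 0.04671.

Q̄_A / Q̄_B ≈ 0.0467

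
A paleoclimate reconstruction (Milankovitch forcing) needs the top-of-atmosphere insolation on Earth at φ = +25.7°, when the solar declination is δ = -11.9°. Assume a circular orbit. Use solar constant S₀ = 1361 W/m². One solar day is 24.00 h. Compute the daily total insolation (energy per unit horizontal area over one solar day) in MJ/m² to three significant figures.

cos H₀ = −tan(+25.7°) tan(-11.900°) = 0.1014, H₀ = 1.4692 rad.
Bracket: H₀ sin φ sin δ + cos φ cos δ sin H₀ = 1.4692×0.43366×-0.20620 + 0.90108×0.97851×0.99484 = -0.131377 + 0.877166 = 0.745789.
Q̄ = (S₀/π) × [bracket] = (1361/π) × 0.745789 = 323.09 W/m².
Daily total = Q̄ × 24.00 h × 3600 s/h = 323.09 × 24.00 × 3600 / 10⁶ = 27.91 MJ/m².

27.9 MJ/m²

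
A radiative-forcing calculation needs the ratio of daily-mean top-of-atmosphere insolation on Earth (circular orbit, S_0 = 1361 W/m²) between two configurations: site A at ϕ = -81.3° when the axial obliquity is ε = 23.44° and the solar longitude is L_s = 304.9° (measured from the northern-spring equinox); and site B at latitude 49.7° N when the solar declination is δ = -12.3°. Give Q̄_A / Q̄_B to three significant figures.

— Configuration A (ϕ=-81.3°):
Solar declination: sin δ = sin ε · sin L_s = sin 23.44° × sin 304.9° = -0.32625, so δ = -19.041°.
cos h₀ = −tan(-81.3°) tan(-19.041°) = -2.2554 ≤ −1 ⇒ polar day, h₀ = π.
Bracket: h₀ sin ϕ sin δ + cos ϕ cos δ sin h₀ = 3.1416×-0.98849×-0.32625 + 0.15126×0.94528×0.00000 = 1.013150 + 0.000000 = 1.013150.
Q̄ = (S_0/π) × [bracket] = (1361/π) × 1.013150 = 438.92 W/m².
— Configuration B (ϕ=+49.7°):
cos h₀ = −tan(+49.7°) tan(-12.300°) = 0.2571, h₀ = 1.3108 rad.
Bracket: h₀ sin ϕ sin δ + cos ϕ cos δ sin h₀ = 1.3108×0.76267×-0.21303 + 0.64679×0.97705×0.96639 = -0.212968 + 0.610706 = 0.397738.
Q̄ = (S_0/π) × [bracket] = (1361/π) × 0.397738 = 172.31 W/m².
Ratio Q̄_A / Q̄_B = 438.92 / 172.31 = 2.547.

Q̄_A / Q̄_B ≈ 2.55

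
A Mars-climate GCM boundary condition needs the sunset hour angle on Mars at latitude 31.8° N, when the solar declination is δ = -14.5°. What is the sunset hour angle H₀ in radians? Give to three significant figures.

cos H₀ = −tan φ · tan δ = −tan(+31.8°) × tan(-14.500°) = 0.1603, so H₀ = 1.4098 rad = 80.77°.

H₀ = 1.41 rad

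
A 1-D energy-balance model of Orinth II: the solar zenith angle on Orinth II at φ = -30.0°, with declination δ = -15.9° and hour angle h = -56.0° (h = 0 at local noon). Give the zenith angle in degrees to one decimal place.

θ_z = 52.9°

cos θ_z = sin φ sin δ + cos φ cos δ cos h = 0.136980 + 0.465748 = 0.602728.
θ_z = arccos(0.602728) = 52.9°.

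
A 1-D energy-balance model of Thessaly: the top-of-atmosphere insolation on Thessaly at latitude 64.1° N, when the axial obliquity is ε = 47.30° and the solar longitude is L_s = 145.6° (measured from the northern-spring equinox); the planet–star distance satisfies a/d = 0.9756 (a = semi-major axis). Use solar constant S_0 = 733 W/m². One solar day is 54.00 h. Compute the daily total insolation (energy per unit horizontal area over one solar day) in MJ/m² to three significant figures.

50.9 MJ/m²

Solar declination: sin δ = sin ε · sin L_s = sin 47.30° × sin 145.6° = 0.41520, so δ = +24.532°.
cos h₀ = −tan(+64.1°) tan(+24.532°) = -0.9399, h₀ = 2.7932 rad.
Bracket: h₀ sin ϕ sin δ + cos ϕ cos δ sin h₀ = 2.7932×0.89956×0.41520 + 0.43680×0.90973×0.34138 = 1.043253 + 0.135654 = 1.178907.
Inverse-square distance factor (a/d)² = 0.9756² = 0.951795.
Q̄ = (S_0/π) × 0.951795 × [bracket] = (733/π) × 0.951795 × 1.178907 = 261.80 W/m².
Daily total = Q̄ × 54.00 h × 3600 s/h = 261.80 × 54.00 × 3600 / 10⁶ = 50.89 MJ/m².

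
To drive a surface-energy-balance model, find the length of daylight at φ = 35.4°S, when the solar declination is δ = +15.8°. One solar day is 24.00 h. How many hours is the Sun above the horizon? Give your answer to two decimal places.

10.45 h

cos H₀ = −tan φ · tan δ = −tan(-35.4°) × tan(+15.800°) = 0.2011, so H₀ = 1.3683 rad = 78.40°.
Daylight = 2H₀/(2π) × 24.00 h = (1.3683/π) × 24.00 = 10.45 h.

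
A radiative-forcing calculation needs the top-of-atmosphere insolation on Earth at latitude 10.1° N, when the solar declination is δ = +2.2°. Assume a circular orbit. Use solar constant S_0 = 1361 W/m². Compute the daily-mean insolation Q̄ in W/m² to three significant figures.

cos h₀ = −tan(+10.1°) tan(+2.200°) = -0.0068, h₀ = 1.5776 rad.
Bracket: h₀ sin ϕ sin δ + cos ϕ cos δ sin h₀ = 1.5776×0.17537×0.03839 + 0.98450×0.99926×0.99998 = 0.010621 + 0.983752 = 0.994373.
Q̄ = (S_0/π) × [bracket] = (1361/π) × 0.994373 = 430.8 W/m².

Q̄ ≈ 431 W/m²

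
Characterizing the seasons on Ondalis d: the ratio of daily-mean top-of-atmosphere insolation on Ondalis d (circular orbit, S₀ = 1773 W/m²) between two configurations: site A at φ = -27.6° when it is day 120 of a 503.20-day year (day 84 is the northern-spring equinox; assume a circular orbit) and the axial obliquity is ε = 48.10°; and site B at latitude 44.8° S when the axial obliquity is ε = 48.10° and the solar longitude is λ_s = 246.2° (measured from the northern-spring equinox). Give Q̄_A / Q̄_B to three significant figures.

Q̄_A / Q̄_B ≈ 0.406

— Configuration A (φ=-27.6°):
Solar longitude: λ_s = 360° × (120 − 84)/503.20 = 25.755°.
sin δ = sin 48.10° × sin 25.755° = 0.32342, so δ = +18.870°.
cos H₀ = −tan(-27.6°) tan(+18.870°) = 0.1787, H₀ = 1.3911 rad.
Bracket: H₀ sin φ sin δ + cos φ cos δ sin H₀ = 1.3911×-0.46330×0.32342 + 0.88620×0.94625×0.98391 = -0.208443 + 0.825074 = 0.616631.
Q̄ = (S₀/π) × [bracket] = (1773/π) × 0.616631 = 348.00 W/m².
— Configuration B (φ=-44.8°):
Solar declination: sin δ = sin ε · sin λ_s = sin 48.10° × sin 246.2° = -0.68102, so δ = -42.923°.
cos H₀ = −tan(-44.8°) tan(-42.923°) = -0.9235, H₀ = 2.7480 rad.
Bracket: H₀ sin φ sin δ + cos φ cos δ sin H₀ = 2.7480×-0.70463×-0.68102 + 0.70957×0.73227×0.38351 = 1.318675 + 0.199271 = 1.517946.
Q̄ = (S₀/π) × [bracket] = (1773/π) × 1.517946 = 856.67 W/m².
Ratio Q̄_A / Q̄_B = 348.00 / 856.67 = 0.4062.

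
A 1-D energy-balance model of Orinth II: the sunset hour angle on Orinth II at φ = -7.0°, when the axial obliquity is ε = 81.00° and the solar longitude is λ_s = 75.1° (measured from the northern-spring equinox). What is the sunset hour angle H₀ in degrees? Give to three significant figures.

H₀ = 66.9°

Solar declination: sin δ = sin ε · sin λ_s = sin 81.00° × sin 75.1° = 0.95448, so δ = +72.646°.
cos H₀ = −tan φ · tan δ = −tan(-7.0°) × tan(+72.646°) = 0.3929, so H₀ = 1.1670 rad = 66.86°.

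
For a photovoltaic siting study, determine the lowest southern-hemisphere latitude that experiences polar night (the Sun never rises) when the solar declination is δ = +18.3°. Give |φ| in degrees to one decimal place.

|φ| = 71.7°

Polar night requires cos H₀ = −tan φ tan δ ≥ 1, i.e. tan φ tan δ ≤ −1.
The boundary is |tan φ| · |tan δ| = 1, so |φ| = 90° − |δ| = 90° − 18.3° = 71.7° in the southern hemisphere.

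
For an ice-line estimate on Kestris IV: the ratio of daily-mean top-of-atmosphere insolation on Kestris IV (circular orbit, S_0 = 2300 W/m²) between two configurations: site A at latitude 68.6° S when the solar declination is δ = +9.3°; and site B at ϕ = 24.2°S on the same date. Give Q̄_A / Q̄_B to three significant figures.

Q̄_A / Q̄_B ≈ 0.195

— Configuration A (ϕ=-68.6°):
cos h₀ = −tan(-68.6°) tan(+9.300°) = 0.4179, h₀ = 1.1397 rad.
Bracket: h₀ sin ϕ sin δ + cos ϕ cos δ sin h₀ = 1.1397×-0.93106×0.16160 + 0.36488×0.98686×0.90851 = -0.171478 + 0.327141 = 0.155663.
Q̄ = (S_0/π) × [bracket] = (2300/π) × 0.155663 = 113.96 W/m².
— Configuration B (ϕ=-24.2°):
cos h₀ = −tan(-24.2°) tan(+9.300°) = 0.0736, h₀ = 1.4971 rad.
Bracket: h₀ sin ϕ sin δ + cos ϕ cos δ sin h₀ = 1.4971×-0.40992×0.16160 + 0.91212×0.98686×0.99729 = -0.099173 + 0.897695 = 0.798522.
Q̄ = (S_0/π) × [bracket] = (2300/π) × 0.798522 = 584.61 W/m².
Ratio Q̄_A / Q̄_B = 113.96 / 584.61 = 0.1949.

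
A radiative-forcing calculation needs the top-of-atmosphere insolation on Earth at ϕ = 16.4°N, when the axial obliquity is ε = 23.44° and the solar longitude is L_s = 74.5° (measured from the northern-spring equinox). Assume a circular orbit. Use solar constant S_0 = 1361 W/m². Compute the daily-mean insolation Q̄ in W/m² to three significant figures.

Q̄ ≈ 460 W/m²

Solar declination: sin δ = sin ε · sin L_s = sin 23.44° × sin 74.5° = 0.38332, so δ = +22.540°.
cos h₀ = −tan(+16.4°) tan(+22.540°) = -0.1221, h₀ = 1.6932 rad.
Bracket: h₀ sin ϕ sin δ + cos ϕ cos δ sin h₀ = 1.6932×0.28234×0.38332 + 0.95931×0.92362×0.99251 = 0.183249 + 0.879401 = 1.062650.
Q̄ = (S_0/π) × [bracket] = (1361/π) × 1.062650 = 460.4 W/m².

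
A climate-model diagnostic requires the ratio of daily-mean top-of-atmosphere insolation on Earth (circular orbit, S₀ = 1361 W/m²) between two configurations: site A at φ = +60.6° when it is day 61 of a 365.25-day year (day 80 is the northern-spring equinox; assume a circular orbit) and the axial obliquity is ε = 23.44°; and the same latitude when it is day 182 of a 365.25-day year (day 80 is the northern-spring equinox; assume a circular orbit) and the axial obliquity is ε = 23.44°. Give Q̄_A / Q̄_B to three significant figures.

Q̄_A / Q̄_B ≈ 0.289

— Configuration A (φ=+60.6°):
Solar longitude: λ_s = 360° × (61 − 80)/365.25 = -18.727°, i.e. -18.727° + 360° = 341.273°.
sin δ = sin 23.44° × sin 341.273° = -0.12771, so δ = -7.337°.
cos H₀ = −tan(+60.6°) tan(-7.337°) = 0.2285, H₀ = 1.3402 rad.
Bracket: H₀ sin φ sin δ + cos φ cos δ sin H₀ = 1.3402×0.87121×-0.12771 + 0.49090×0.99181×0.97354 = -0.149114 + 0.473997 = 0.324883.
Q̄ = (S₀/π) × [bracket] = (1361/π) × 0.324883 = 140.75 W/m².
— Configuration B (φ=+60.6°):
Solar longitude: λ_s = 360° × (182 − 80)/365.25 = 100.534°.
sin δ = sin 23.44° × sin 100.534° = 0.39108, so δ = +23.022°.
cos H₀ = −tan(+60.6°) tan(+23.022°) = -0.7541, H₀ = 2.4251 rad.
Bracket: H₀ sin φ sin δ + cos φ cos δ sin H₀ = 2.4251×0.87121×0.39108 + 0.49090×0.92035×0.65673 = 0.826263 + 0.296710 = 1.122973.
Q̄ = (S₀/π) × [bracket] = (1361/π) × 1.122973 = 486.49 W/m².
Ratio Q̄_A / Q̄_B = 140.75 / 486.49 = 0.2893.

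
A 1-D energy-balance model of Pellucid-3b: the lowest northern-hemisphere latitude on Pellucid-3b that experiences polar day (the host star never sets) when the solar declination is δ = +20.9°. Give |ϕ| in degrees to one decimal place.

|ϕ| = 69.1°

Polar day requires cos h₀ = −tan ϕ tan δ ≤ −1, i.e. tan ϕ tan δ ≥ 1.
The boundary is |tan ϕ| · |tan δ| = 1, so |ϕ| = 90° − |δ| = 90° − 20.9° = 69.1° in the northern hemisphere.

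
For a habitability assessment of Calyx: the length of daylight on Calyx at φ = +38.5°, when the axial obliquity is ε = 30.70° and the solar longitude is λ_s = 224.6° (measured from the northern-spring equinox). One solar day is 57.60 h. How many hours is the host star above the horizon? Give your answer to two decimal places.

Solar declination: sin δ = sin ε · sin λ_s = sin 30.70° × sin 224.6° = -0.35848, so δ = -21.007°.
cos H₀ = −tan φ · tan δ = −tan(+38.5°) × tan(-21.007°) = 0.3054, so H₀ = 1.2604 rad = 72.21°.
Daylight = 2H₀/(2π) × 57.60 h = (1.2604/π) × 57.60 = 23.11 h.

23.11 h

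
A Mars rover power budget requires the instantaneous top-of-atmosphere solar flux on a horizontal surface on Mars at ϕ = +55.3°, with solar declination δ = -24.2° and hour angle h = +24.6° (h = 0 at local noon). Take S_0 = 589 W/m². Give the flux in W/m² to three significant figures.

79.6 W/m²

cos θ_z = sin ϕ sin δ + cos ϕ cos δ cos h = -0.337016 + 0.472122 = 0.135106.
Flux = S_0 · cos θ_z = 589 × 0.135106 = 79.58 W/m².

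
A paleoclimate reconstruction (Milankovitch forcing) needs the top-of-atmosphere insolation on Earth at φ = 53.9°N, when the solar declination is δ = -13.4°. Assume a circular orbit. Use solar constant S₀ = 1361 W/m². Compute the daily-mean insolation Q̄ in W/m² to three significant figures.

Q̄ ≈ 134 W/m²

cos H₀ = −tan(+53.9°) tan(-13.400°) = 0.3267, H₀ = 1.2380 rad.
Bracket: H₀ sin φ sin δ + cos φ cos δ sin H₀ = 1.2380×0.80799×-0.23175 + 0.58920×0.97278×0.94513 = -0.231818 + 0.541713 = 0.309895.
Q̄ = (S₀/π) × [bracket] = (1361/π) × 0.309895 = 134.3 W/m².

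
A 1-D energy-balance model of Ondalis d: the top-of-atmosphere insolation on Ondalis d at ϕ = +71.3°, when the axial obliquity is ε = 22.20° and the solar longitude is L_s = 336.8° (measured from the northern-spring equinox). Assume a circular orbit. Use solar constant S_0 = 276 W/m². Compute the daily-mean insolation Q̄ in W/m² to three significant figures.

Q̄ ≈ 11.2 W/m²

Solar declination: sin δ = sin ε · sin L_s = sin 22.20° × sin 336.8° = -0.14885, so δ = -8.560°.
cos h₀ = −tan(+71.3°) tan(-8.560°) = 0.4447, h₀ = 1.1100 rad.
Bracket: h₀ sin ϕ sin δ + cos ϕ cos δ sin h₀ = 1.1100×0.94721×-0.14885 + 0.32061×0.98886×0.89568 = -0.156501 + 0.283965 = 0.127464.
Q̄ = (S_0/π) × [bracket] = (276/π) × 0.127464 = 11.20 W/m².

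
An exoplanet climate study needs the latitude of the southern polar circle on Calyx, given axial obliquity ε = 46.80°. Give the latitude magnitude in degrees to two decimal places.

43.20°

The polar circle is the lowest latitude that experiences at least one full rotation of continuous darkness at the northern-summer solstice; it lies at |ϕ| = 90° − ε = 90° − 46.80° = 43.20°.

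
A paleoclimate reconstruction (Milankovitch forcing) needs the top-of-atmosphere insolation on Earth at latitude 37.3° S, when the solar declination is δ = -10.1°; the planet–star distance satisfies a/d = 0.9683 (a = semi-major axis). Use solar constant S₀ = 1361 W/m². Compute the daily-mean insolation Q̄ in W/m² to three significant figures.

cos H₀ = −tan(-37.3°) tan(-10.100°) = -0.1357, H₀ = 1.7069 rad.
Bracket: H₀ sin φ sin δ + cos φ cos δ sin H₀ = 1.7069×-0.60599×-0.17537 + 0.79547×0.98450×0.99075 = 0.181396 + 0.775896 = 0.957292.
Inverse-square distance factor (a/d)² = 0.9683² = 0.937605.
Q̄ = (S₀/π) × 0.937605 × [bracket] = (1361/π) × 0.937605 × 0.957292 = 388.8 W/m².

Q̄ ≈ 389 W/m²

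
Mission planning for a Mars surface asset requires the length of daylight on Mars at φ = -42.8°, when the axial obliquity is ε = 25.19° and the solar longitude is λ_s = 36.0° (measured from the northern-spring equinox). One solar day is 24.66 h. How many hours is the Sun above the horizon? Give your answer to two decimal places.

Solar declination: sin δ = sin ε · sin λ_s = sin 25.19° × sin 36.0° = 0.25017, so δ = +14.488°.
cos H₀ = −tan φ · tan δ = −tan(-42.8°) × tan(+14.488°) = 0.2393, so H₀ = 1.3292 rad = 76.16°.
Daylight = 2H₀/(2π) × 24.66 h = (1.3292/π) × 24.66 = 10.43 h.

10.43 h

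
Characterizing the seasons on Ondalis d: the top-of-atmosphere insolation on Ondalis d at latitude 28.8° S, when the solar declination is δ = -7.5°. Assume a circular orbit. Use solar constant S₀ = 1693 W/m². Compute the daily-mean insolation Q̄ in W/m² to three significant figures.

Q̄ ≈ 523 W/m²

cos H₀ = −tan(-28.8°) tan(-7.500°) = -0.0724, H₀ = 1.6432 rad.
Bracket: H₀ sin φ sin δ + cos φ cos δ sin H₀ = 1.6432×-0.48175×-0.13053 + 0.87631×0.99144×0.99738 = 0.103329 + 0.866533 = 0.969862.
Q̄ = (S₀/π) × [bracket] = (1693/π) × 0.969862 = 522.7 W/m².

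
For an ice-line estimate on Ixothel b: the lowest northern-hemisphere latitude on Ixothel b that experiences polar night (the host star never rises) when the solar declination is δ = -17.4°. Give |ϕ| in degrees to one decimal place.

Polar night requires cos h₀ = −tan ϕ tan δ ≥ 1, i.e. tan ϕ tan δ ≤ −1.
The boundary is |tan ϕ| · |tan δ| = 1, so |ϕ| = 90° − |δ| = 90° − 17.4° = 72.6° in the northern hemisphere.

|ϕ| = 72.6°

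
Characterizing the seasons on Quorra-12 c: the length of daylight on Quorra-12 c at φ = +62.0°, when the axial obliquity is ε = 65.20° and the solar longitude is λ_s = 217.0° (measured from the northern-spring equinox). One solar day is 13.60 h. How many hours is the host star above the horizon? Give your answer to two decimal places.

Solar declination: sin δ = sin ε · sin λ_s = sin 65.20° × sin 217.0° = -0.54631, so δ = -33.115°.
cos H₀ = −tan φ · tan δ = 1.2267 ≥ 1, so the host star never rises (polar night) and H₀ = 0.
Daylight = 2H₀/(2π) × 13.60 h = (0.0000/π) × 13.60 = 0.00 h.

0.00 h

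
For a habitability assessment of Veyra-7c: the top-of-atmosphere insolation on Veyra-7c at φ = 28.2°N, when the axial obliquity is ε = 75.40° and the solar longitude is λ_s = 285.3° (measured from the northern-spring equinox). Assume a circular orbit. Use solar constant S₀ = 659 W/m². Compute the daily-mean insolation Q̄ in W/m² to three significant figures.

Q̄ ≈ 0.00 W/m²

Solar declination: sin δ = sin ε · sin λ_s = sin 75.40° × sin 285.3° = -0.93341, so δ = -68.973°.
cos H₀ = −tan(+28.2°) tan(-68.973°) = 1.3949 ≥ 1 ⇒ polar night, H₀ = 0 and Q̄ = 0.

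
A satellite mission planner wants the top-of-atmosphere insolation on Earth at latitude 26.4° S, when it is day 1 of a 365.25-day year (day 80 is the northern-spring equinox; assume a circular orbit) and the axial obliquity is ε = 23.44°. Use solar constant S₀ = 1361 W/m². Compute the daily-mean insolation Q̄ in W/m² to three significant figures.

Q̄ ≈ 483 W/m²

Solar longitude: λ_s = 360° × (1 − 80)/365.25 = -77.864°, i.e. -77.864° + 360° = 282.136°.
sin δ = sin 23.44° × sin 282.136° = -0.38890, so δ = -22.886°.
cos H₀ = −tan(-26.4°) tan(-22.886°) = -0.2095, H₀ = 1.7819 rad.
Bracket: H₀ sin φ sin δ + cos φ cos δ sin H₀ = 1.7819×-0.44464×-0.38890 + 0.89571×0.92128×0.97780 = 0.308127 + 0.806880 = 1.115007.
Q̄ = (S₀/π) × [bracket] = (1361/π) × 1.115007 = 483.0 W/m².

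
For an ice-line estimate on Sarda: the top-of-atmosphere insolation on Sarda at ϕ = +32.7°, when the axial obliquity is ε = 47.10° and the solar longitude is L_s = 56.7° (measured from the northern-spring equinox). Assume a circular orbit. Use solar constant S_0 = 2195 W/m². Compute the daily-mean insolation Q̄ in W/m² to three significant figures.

Q̄ ≈ 887 W/m²

Solar declination: sin δ = sin ε · sin L_s = sin 47.10° × sin 56.7° = 0.61226, so δ = +37.753°.
cos h₀ = −tan(+32.7°) tan(+37.753°) = -0.4971, h₀ = 2.0911 rad.
Bracket: h₀ sin ϕ sin δ + cos ϕ cos δ sin h₀ = 2.0911×0.54024×0.61226 + 0.84151×0.79065×0.86767 = 0.691668 + 0.577295 = 1.268963.
Q̄ = (S_0/π) × [bracket] = (2195/π) × 1.268963 = 886.6 W/m².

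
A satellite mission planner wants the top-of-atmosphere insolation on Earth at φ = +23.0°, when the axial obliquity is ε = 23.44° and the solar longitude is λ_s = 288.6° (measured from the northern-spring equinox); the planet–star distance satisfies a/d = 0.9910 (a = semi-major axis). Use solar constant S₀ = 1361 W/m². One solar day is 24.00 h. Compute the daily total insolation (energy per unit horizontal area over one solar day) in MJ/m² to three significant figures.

Solar declination: sin δ = sin ε · sin λ_s = sin 23.44° × sin 288.6° = -0.37701, so δ = -22.149°.
cos H₀ = −tan(+23.0°) tan(-22.149°) = 0.1728, H₀ = 1.3971 rad.
Bracket: H₀ sin φ sin δ + cos φ cos δ sin H₀ = 1.3971×0.39073×-0.37701 + 0.92050×0.92621×0.98496 = -0.205806 + 0.839754 = 0.633948.
Inverse-square distance factor (a/d)² = 0.9910² = 0.982081.
Q̄ = (S₀/π) × 0.982081 × [bracket] = (1361/π) × 0.982081 × 0.633948 = 269.72 W/m².
Daily total = Q̄ × 24.00 h × 3600 s/h = 269.72 × 24.00 × 3600 / 10⁶ = 23.30 MJ/m².

23.3 MJ/m²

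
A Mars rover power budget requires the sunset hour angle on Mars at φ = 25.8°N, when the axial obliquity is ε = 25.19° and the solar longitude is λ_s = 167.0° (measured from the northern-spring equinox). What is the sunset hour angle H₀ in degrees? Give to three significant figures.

H₀ = 92.7°

Solar declination: sin δ = sin ε · sin λ_s = sin 25.19° × sin 167.0° = 0.09574, so δ = +5.494°.
cos H₀ = −tan φ · tan δ = −tan(+25.8°) × tan(+5.494°) = -0.0465, so H₀ = 1.6173 rad = 92.67°.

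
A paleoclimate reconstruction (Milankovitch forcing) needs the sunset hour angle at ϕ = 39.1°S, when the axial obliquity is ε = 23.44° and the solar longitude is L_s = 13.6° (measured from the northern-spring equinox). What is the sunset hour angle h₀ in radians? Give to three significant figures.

h₀ = 1.49 rad

Solar declination: sin δ = sin ε · sin L_s = sin 23.44° × sin 13.6° = 0.09354, so δ = +5.367°.
cos h₀ = −tan ϕ · tan δ = −tan(-39.1°) × tan(+5.367°) = 0.0764, so h₀ = 1.4944 rad = 85.62°.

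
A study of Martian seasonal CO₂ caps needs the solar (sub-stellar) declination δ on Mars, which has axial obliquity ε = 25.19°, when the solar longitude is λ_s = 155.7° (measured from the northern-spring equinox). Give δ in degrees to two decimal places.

δ = +10.09°

sin δ = sin ε · sin λ_s = sin 25.19° × sin 155.7° = 0.175149.
δ = arcsin(0.175149) = +10.09°.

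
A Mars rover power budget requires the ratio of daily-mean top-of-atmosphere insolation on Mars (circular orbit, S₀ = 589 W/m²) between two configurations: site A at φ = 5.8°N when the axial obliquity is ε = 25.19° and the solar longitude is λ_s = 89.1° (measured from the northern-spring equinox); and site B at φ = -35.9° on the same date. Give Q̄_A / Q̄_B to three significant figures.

Q̄_A / Q̄_B ≈ 2.52

— Configuration A (φ=+5.8°):
Solar declination: sin δ = sin ε · sin λ_s = sin 25.19° × sin 89.1° = 0.42557, so δ = +25.187°.
cos H₀ = −tan(+5.8°) tan(+25.187°) = -0.0478, H₀ = 1.6186 rad.
Bracket: H₀ sin φ sin δ + cos φ cos δ sin H₀ = 1.6186×0.10106×0.42557 + 0.99488×0.90493×0.99886 = 0.069613 + 0.899270 = 0.968883.
Q̄ = (S₀/π) × [bracket] = (589/π) × 0.968883 = 181.65 W/m².
— Configuration B (φ=-35.9°):
cos H₀ = −tan(-35.9°) tan(+25.187°) = 0.3404, H₀ = 1.2234 rad.
Bracket: H₀ sin φ sin δ + cos φ cos δ sin H₀ = 1.2234×-0.58637×0.42557 + 0.81004×0.90493×0.94027 = -0.305289 + 0.689246 = 0.383957.
Q̄ = (S₀/π) × [bracket] = (589/π) × 0.383957 = 71.986 W/m².
Ratio Q̄_A / Q̄_B = 181.65 / 71.986 = 2.523.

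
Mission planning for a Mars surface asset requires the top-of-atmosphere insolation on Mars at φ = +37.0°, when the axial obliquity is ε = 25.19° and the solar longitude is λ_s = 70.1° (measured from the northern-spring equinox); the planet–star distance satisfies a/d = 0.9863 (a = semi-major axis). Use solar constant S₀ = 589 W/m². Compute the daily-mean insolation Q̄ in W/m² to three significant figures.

Q̄ ≈ 210 W/m²

Solar declination: sin δ = sin ε · sin λ_s = sin 25.19° × sin 70.1° = 0.40021, so δ = +23.591°.
cos H₀ = −tan(+37.0°) tan(+23.591°) = -0.3291, H₀ = 1.9061 rad.
Bracket: H₀ sin φ sin δ + cos φ cos δ sin H₀ = 1.9061×0.60182×0.40021 + 0.79864×0.91642×0.94430 = 0.459093 + 0.691123 = 1.150216.
Inverse-square distance factor (a/d)² = 0.9863² = 0.972788.
Q̄ = (S₀/π) × 0.972788 × [bracket] = (589/π) × 0.972788 × 1.150216 = 209.8 W/m².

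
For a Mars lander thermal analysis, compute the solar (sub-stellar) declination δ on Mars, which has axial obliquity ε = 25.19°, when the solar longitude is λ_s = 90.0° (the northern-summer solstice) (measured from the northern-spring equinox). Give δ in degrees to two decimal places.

sin δ = sin ε · sin λ_s = sin 25.19° × sin 90.0° = 0.425621.
δ = arcsin(0.425621) = +25.19°.

δ = +25.19°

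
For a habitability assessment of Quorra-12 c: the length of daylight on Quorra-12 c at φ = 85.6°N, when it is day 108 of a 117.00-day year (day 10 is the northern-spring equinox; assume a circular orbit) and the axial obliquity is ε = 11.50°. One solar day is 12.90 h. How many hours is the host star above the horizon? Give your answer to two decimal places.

0.00 h

Solar longitude: λ_s = 360° × (108 − 10)/117.00 = 301.538°.
sin δ = sin 11.50° × sin 301.538° = -0.16992, so δ = -9.783°.
cos H₀ = −tan φ · tan δ = 2.2409 ≥ 1, so the host star never rises (polar night) and H₀ = 0.
Daylight = 2H₀/(2π) × 12.90 h = (0.0000/π) × 12.90 = 0.00 h.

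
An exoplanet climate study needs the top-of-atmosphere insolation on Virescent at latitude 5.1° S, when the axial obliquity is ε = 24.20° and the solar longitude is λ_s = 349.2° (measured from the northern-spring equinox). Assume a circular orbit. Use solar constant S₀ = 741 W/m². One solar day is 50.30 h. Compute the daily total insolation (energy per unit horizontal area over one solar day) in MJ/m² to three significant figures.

42.9 MJ/m²

Solar declination: sin δ = sin ε · sin λ_s = sin 24.20° × sin 349.2° = -0.07681, so δ = -4.405°.
cos H₀ = −tan(-5.1°) tan(-4.405°) = -0.0069, H₀ = 1.5777 rad.
Bracket: H₀ sin φ sin δ + cos φ cos δ sin H₀ = 1.5777×-0.08889×-0.07681 + 0.99604×0.99705×0.99998 = 0.010772 + 0.993082 = 1.003854.
Q̄ = (S₀/π) × [bracket] = (741/π) × 1.003854 = 236.78 W/m².
Daily total = Q̄ × 50.30 h × 3600 s/h = 236.78 × 50.30 × 3600 / 10⁶ = 42.88 MJ/m².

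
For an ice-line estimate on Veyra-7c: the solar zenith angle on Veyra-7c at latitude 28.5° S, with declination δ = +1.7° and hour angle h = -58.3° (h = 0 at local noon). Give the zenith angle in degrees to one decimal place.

cos θ_z = sin ϕ sin δ + cos ϕ cos δ cos h = -0.014156 + 0.461590 = 0.447434.
θ_z = arccos(0.447434) = 63.4°.

θ_z = 63.4°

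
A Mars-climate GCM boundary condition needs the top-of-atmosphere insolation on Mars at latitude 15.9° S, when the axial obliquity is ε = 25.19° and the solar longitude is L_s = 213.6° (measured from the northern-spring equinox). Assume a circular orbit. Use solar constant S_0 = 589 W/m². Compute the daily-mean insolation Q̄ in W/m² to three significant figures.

Solar declination: sin δ = sin ε · sin L_s = sin 25.19° × sin 213.6° = -0.23554, so δ = -13.623°.
cos h₀ = −tan(-15.9°) tan(-13.623°) = -0.0690, h₀ = 1.6399 rad.
Bracket: h₀ sin ϕ sin δ + cos ϕ cos δ sin h₀ = 1.6399×-0.27396×-0.23554 + 0.96174×0.97187×0.99761 = 0.105820 + 0.932452 = 1.038272.
Q̄ = (S_0/π) × [bracket] = (589/π) × 1.038272 = 194.7 W/m².

Q̄ ≈ 195 W/m²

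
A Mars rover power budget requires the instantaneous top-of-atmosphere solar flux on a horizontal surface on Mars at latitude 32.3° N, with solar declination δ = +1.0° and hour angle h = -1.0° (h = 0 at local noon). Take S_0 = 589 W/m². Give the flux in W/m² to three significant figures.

cos θ_z = sin ϕ sin δ + cos ϕ cos δ cos h = 0.009326 + 0.845004 = 0.854330.
Flux = S_0 · cos θ_z = 589 × 0.854330 = 503.2 W/m².

503 W/m²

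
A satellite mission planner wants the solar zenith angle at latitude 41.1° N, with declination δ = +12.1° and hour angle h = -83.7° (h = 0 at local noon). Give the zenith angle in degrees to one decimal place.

cos θ_z = sin ϕ sin δ + cos ϕ cos δ cos h = 0.137798 + 0.080855 = 0.218653.
θ_z = arccos(0.218653) = 77.4°.

θ_z = 77.4°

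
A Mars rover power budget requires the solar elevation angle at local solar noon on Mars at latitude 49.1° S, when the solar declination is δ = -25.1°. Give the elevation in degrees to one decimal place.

At local noon the hour angle is zero, so the zenith angle equals |φ − δ| = |-49.1° − (-25.100°)| = 24.000°.
Elevation = 90° − 24.000° = 66.0°.

66.0°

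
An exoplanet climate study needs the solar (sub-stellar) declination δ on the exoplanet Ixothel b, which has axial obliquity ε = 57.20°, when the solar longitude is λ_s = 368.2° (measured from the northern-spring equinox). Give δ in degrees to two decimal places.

δ = +6.89°

sin δ = sin ε · sin λ_s = sin 57.20° × sin 368.2° = 0.119889.
δ = arcsin(0.119889) = +6.89°.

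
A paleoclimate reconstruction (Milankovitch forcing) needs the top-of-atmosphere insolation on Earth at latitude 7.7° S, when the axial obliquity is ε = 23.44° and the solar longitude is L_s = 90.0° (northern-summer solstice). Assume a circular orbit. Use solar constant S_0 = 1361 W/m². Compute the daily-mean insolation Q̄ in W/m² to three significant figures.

Q̄ ≈ 358 W/m²

Solar declination: sin δ = sin ε · sin L_s = sin 23.44° × sin 90.0° = 0.39779, so δ = +23.440°.
cos h₀ = −tan(-7.7°) tan(+23.440°) = 0.0586, h₀ = 1.5121 rad.
Bracket: h₀ sin ϕ sin δ + cos ϕ cos δ sin h₀ = 1.5121×-0.13399×0.39779 + 0.99098×0.91748×0.99828 = -0.080595 + 0.907640 = 0.827045.
Q̄ = (S_0/π) × [bracket] = (1361/π) × 0.827045 = 358.3 W/m².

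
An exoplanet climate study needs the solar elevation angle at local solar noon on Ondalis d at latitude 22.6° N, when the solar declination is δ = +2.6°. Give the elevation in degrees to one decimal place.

At local noon the hour angle is zero, so the zenith angle equals |ϕ − δ| = |+22.6° − (+2.600°)| = 20.000°.
Elevation = 90° − 20.000° = 70.0°.

70.0°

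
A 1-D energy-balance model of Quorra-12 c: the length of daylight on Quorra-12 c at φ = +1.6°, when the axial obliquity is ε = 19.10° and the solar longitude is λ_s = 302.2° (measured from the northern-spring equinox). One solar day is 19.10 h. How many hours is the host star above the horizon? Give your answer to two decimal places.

9.50 h

Solar declination: sin δ = sin ε · sin λ_s = sin 19.10° × sin 302.2° = -0.27689, so δ = -16.075°.
cos H₀ = −tan φ · tan δ = −tan(+1.6°) × tan(-16.075°) = 0.0080, so H₀ = 1.5627 rad = 89.54°.
Daylight = 2H₀/(2π) × 19.10 h = (1.5627/π) × 19.10 = 9.50 h.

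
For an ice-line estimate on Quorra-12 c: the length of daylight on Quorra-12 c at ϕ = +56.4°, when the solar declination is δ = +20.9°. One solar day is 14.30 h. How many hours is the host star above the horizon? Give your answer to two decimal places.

cos h₀ = −tan ϕ · tan δ = −tan(+56.4°) × tan(+20.900°) = -0.5747, so h₀ = 2.1831 rad = 125.08°.
Daylight = 2h₀/(2π) × 14.30 h = (2.1831/π) × 14.30 = 9.94 h.

9.94 h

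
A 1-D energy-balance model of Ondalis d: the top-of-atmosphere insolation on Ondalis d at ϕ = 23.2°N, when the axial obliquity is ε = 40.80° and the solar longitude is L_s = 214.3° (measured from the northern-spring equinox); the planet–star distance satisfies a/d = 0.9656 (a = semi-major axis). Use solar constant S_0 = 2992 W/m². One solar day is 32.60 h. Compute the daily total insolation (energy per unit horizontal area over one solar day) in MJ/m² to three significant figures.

66.6 MJ/m²

Solar declination: sin δ = sin ε · sin L_s = sin 40.80° × sin 214.3° = -0.36822, so δ = -21.606°.
cos h₀ = −tan(+23.2°) tan(-21.606°) = 0.1697, h₀ = 1.4002 rad.
Bracket: h₀ sin ϕ sin δ + cos ϕ cos δ sin h₀ = 1.4002×0.39394×-0.36822 + 0.91914×0.92974×0.98549 = -0.203108 + 0.842162 = 0.639054.
Inverse-square distance factor (a/d)² = 0.9656² = 0.932383.
Q̄ = (S_0/π) × 0.932383 × [bracket] = (2992/π) × 0.932383 × 0.639054 = 567.47 W/m².
Daily total = Q̄ × 32.60 h × 3600 s/h = 567.47 × 32.60 × 3600 / 10⁶ = 66.60 MJ/m².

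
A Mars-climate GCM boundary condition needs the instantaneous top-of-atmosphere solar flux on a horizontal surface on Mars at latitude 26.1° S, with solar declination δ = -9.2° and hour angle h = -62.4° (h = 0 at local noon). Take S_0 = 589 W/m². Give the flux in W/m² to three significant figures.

283 W/m²

cos θ_z = sin ϕ sin δ + cos ϕ cos δ cos h = 0.070338 + 0.410701 = 0.481039.
Flux = S_0 · cos θ_z = 589 × 0.481039 = 283.3 W/m².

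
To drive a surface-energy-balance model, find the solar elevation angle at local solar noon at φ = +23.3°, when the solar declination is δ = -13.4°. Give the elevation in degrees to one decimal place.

At local noon the hour angle is zero, so the zenith angle equals |φ − δ| = |+23.3° − (-13.400°)| = 36.700°.
Elevation = 90° − 36.700° = 53.3°.

53.3°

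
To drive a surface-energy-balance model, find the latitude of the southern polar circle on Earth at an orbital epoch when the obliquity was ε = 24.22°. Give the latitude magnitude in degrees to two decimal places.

65.78°

The polar circle is the lowest latitude that experiences at least one full rotation of continuous darkness at the northern-summer solstice; it lies at |φ| = 90° − ε = 90° − 24.22° = 65.78°.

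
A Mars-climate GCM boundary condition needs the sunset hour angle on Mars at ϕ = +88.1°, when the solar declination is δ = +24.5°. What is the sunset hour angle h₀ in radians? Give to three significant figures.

Sunrise equation: cos h₀ = −tan ϕ · tan δ = -13.7377 ≤ −1, so the Sun never sets (polar day) and h₀ = π.

h₀ = 3.14 rad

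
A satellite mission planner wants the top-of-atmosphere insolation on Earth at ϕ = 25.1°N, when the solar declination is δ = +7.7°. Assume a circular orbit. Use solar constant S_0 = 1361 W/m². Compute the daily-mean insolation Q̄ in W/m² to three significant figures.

Q̄ ≈ 428 W/m²

cos h₀ = −tan(+25.1°) tan(+7.700°) = -0.0633, h₀ = 1.6342 rad.
Bracket: h₀ sin ϕ sin δ + cos ϕ cos δ sin h₀ = 1.6342×0.42420×0.13399 + 0.90557×0.99098×0.99799 = 0.092886 + 0.895598 = 0.988484.
Q̄ = (S_0/π) × [bracket] = (1361/π) × 0.988484 = 428.2 W/m².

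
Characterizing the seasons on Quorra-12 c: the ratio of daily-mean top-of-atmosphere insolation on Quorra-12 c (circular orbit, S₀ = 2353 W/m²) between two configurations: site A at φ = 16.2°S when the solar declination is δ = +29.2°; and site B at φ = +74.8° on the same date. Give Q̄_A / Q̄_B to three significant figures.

— Configuration A (φ=-16.2°):
cos H₀ = −tan(-16.2°) tan(+29.200°) = 0.1624, H₀ = 1.4077 rad.
Bracket: H₀ sin φ sin δ + cos φ cos δ sin H₀ = 1.4077×-0.27899×0.48786 + 0.96029×0.87292×0.98673 = -0.191599 + 0.827133 = 0.635534.
Q̄ = (S₀/π) × [bracket] = (2353/π) × 0.635534 = 476.00 W/m².
— Configuration B (φ=+74.8°):
cos H₀ = −tan(+74.8°) tan(+29.200°) = -2.0570 ≤ −1 ⇒ polar day, H₀ = π.
Bracket: H₀ sin φ sin δ + cos φ cos δ sin H₀ = 3.1416×0.96502×0.48786 + 0.26219×0.87292×0.00000 = 1.479048 + 0.000000 = 1.479048.
Q̄ = (S₀/π) × [bracket] = (2353/π) × 1.479048 = 1107.8 W/m².
Ratio Q̄_A / Q̄_B = 476.00 / 1107.8 = 0.4297.

Q̄_A / Q̄_B ≈ 0.430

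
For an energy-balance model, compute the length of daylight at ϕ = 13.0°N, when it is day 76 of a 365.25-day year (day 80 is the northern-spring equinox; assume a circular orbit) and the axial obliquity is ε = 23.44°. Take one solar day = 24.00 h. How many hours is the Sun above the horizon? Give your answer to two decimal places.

Solar longitude: L_s = 360° × (76 − 80)/365.25 = -3.943°, i.e. -3.943° + 360° = 356.057°.
sin δ = sin 23.44° × sin 356.057° = -0.02735, so δ = -1.567°.
cos h₀ = −tan ϕ · tan δ = −tan(+13.0°) × tan(-1.567°) = 0.0063, so h₀ = 1.5645 rad = 89.64°.
Daylight = 2h₀/(2π) × 24.00 h = (1.5645/π) × 24.00 = 11.95 h.

11.95 h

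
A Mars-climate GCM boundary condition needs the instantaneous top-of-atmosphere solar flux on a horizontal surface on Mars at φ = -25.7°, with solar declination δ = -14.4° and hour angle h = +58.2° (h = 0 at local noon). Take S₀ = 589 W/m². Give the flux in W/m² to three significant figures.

cos θ_z = sin φ sin δ + cos φ cos δ cos h = 0.107847 + 0.459910 = 0.567757.
Flux = S₀ · cos θ_z = 589 × 0.567757 = 334.4 W/m².

334 W/m²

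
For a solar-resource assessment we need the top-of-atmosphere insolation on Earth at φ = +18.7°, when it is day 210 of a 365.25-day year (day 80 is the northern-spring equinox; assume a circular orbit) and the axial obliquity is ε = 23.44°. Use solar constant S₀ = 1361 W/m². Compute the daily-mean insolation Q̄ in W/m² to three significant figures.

Q̄ ≈ 460 W/m²

Solar longitude: λ_s = 360° × (210 − 80)/365.25 = 128.131°.
sin δ = sin 23.44° × sin 128.131° = 0.31290, so δ = +18.234°.
cos H₀ = −tan(+18.7°) tan(+18.234°) = -0.1115, H₀ = 1.6825 rad.
Bracket: H₀ sin φ sin δ + cos φ cos δ sin H₀ = 1.6825×0.32061×0.31290 + 0.94721×0.94979×0.99376 = 0.168786 + 0.894037 = 1.062823.
Q̄ = (S₀/π) × [bracket] = (1361/π) × 1.062823 = 460.4 W/m².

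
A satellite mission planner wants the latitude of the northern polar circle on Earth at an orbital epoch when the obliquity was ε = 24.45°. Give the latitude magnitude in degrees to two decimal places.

The polar circle is the lowest latitude that experiences at least one full rotation of continuous daylight at the northern-summer solstice; it lies at |ϕ| = 90° − ε = 90° − 24.45° = 65.55°.

65.55°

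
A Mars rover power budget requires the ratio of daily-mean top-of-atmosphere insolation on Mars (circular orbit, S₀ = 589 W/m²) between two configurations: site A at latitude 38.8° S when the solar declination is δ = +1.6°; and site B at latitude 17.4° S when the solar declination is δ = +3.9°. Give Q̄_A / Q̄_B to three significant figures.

Q̄_A / Q̄_B ≈ 0.817

— Configuration A (φ=-38.8°):
cos H₀ = −tan(-38.8°) tan(+1.600°) = 0.0225, H₀ = 1.5483 rad.
Bracket: H₀ sin φ sin δ + cos φ cos δ sin H₀ = 1.5483×-0.62660×0.02792 + 0.77934×0.99961×0.99975 = -0.027087 + 0.778841 = 0.751754.
Q̄ = (S₀/π) × [bracket] = (589/π) × 0.751754 = 140.94 W/m².
— Configuration B (φ=-17.4°):
cos H₀ = −tan(-17.4°) tan(+3.900°) = 0.0214, H₀ = 1.5494 rad.
Bracket: H₀ sin φ sin δ + cos φ cos δ sin H₀ = 1.5494×-0.29904×0.06802 + 0.95424×0.99768×0.99977 = -0.031516 + 0.951807 = 0.920291.
Q̄ = (S₀/π) × [bracket] = (589/π) × 0.920291 = 172.54 W/m².
Ratio Q̄_A / Q̄_B = 140.94 / 172.54 = 0.8169.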